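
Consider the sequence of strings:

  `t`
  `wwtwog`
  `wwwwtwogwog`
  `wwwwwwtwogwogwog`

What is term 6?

Each term wraps the previous one in ww on the left and wog on the right.
From wwwwwwtwogwogwog, 2 further steps: wwwwwwtwogwogwog → wwwwwwwwtwogwogwogwog → (answer).

wwwwwwwwwwtwogwogwogwogwog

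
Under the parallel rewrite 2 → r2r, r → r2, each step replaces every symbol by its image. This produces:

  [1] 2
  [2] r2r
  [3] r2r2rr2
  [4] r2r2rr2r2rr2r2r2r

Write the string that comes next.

Replace each of the 17 characters of r2r2rr2r2rr2r2r2r in place — r2 r2r r2 r2r r2 r2 r2r r2 r2r r2 r2 r2r r2 r2r r2 r2r r2 — and concatenate.

r2r2rr2r2rr2r2r2rr2r2rr2r2r2rr2r2rr2r2rr2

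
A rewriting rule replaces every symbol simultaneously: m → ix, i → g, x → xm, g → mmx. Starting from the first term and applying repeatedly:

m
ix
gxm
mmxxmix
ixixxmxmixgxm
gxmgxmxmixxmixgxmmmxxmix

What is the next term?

Rewriting the 24 symbols of gxmgxmxmixxmixgxmmmxxmix one by one yields mmx xm ix mmx xm ix xm ix g xm xm ix g xm mmx xm ix ix ix xm xm ix g xm; concatenated:

mmxxmixmmxxmixxmixgxmxmixgxmmmxxmixixixxmxmixgxm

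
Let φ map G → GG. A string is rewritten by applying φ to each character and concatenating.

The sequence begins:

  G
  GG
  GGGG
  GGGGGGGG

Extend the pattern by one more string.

Apply φ to GGGGGGGG symbol by symbol: G→GG, G→GG, G→GG, G→GG, G→GG, G→GG, G→GG, G→GG; joined: GG GG GG GG GG GG GG GG.

GGGGGGGGGGGGGGGG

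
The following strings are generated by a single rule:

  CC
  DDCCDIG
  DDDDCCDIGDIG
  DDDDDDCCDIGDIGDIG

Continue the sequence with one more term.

s(k+1) = DD·s(k)·DIG, so each term gains DD as a prefix and DIG as a suffix.
Applying this once more to DDDDDDCCDIGDIGDIG:

DDDDDDDDCCDIGDIGDIGDIG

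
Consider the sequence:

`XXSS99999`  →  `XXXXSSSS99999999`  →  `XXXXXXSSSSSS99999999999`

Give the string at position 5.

XXXXXXXXXXSSSSSSSSSS99999999999999999

Reading off run lengths: X runs 2, 4, 6; S runs 2, 4, 6; 9 runs 5, 8, 11 — each is linear in n (n = 1, 2, …).
For term 5, n = 5, so the run lengths are 10, 10, 17.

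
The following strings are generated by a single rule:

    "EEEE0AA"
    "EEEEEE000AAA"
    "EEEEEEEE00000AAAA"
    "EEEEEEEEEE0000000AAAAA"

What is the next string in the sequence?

EEEEEEEEEEEE000000000AAAAAA

Reading off run lengths: E runs 4, 6, 8, 10; 0 runs 1, 3, 5, 7; A runs 2, 3, 4, 5 — each is linear in n (n = 1, 2, …).
Setting n = 5 gives 12, 9, 6 characters in each block.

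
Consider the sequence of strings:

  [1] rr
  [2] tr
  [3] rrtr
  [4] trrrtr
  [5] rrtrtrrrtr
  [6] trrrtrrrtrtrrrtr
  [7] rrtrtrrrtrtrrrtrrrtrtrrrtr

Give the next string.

trrrtrrrtrtrrrtrrrtrtrrrtrtrrrtrrrtrtrrrtr

From term 3 onward, concatenate the second-to-last term with the last: rr·tr = rrtr, tr·rrtr = trrrtr, …
The next term joins trrrtrrrtrtrrrtr and rrtrtrrrtrtrrrtrrrtrtrrrtr.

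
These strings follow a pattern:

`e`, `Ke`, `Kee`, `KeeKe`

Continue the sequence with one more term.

From term 3 onward, concatenate the last term with the second-to-last: Ke·e = Kee, Kee·Ke = KeeKe, …
The next term joins KeeKe and Kee.

KeeKeKee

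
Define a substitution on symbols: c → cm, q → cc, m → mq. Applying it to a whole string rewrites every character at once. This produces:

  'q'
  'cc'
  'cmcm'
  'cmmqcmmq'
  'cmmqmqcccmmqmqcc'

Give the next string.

Replace each of the 16 characters of cmmqmqcccmmqmqcc in place — cm mq mq cc mq cc cm cm cm mq mq cc mq cc cm cm — and concatenate.

cmmqmqccmqcccmcmcmmqmqccmqcccmcm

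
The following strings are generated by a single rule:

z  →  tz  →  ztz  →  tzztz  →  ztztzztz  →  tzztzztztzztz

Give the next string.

This is a Fibonacci-style word recurrence s(k) = s(k−2)·s(k−1): e.g. z·tz = ztz.
The next term joins ztztzztz and tzztzztztzztz.

ztztzztztzztzztztzztz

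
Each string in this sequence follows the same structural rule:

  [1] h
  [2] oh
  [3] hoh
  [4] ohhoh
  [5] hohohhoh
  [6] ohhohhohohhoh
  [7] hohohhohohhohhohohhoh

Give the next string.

ohhohhohohhohhohohhohohhohhohohhoh

This is a Fibonacci-style word recurrence s(k) = s(k−2)·s(k−1): e.g. h·oh = hoh.
The next term joins ohhohhohohhoh and hohohhohohhohhohohhoh.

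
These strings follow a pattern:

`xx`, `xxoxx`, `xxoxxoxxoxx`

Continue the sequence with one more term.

Each string is two copies of the previous one joined by 'o'.
So the next term is two copies of xxoxxoxxoxx with 'o' between the halves.

xxoxxoxxoxxoxxoxxoxxoxx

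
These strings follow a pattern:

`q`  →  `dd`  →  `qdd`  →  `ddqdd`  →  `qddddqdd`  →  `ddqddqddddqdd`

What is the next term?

qddddqddddqddqddddqdd

Each term (from the third on) is the two preceding terms concatenated in order: term 3 = q·dd = qdd.
Continuing: qddddqdd · ddqddqddddqdd gives term 7.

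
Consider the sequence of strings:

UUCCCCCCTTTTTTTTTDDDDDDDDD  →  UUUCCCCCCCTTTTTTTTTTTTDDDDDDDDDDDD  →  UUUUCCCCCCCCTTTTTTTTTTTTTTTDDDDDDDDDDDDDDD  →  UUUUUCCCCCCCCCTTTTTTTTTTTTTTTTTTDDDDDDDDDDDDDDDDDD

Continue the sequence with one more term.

Reading off run lengths: U runs 2, 3, 4, 5; C runs 6, 7, 8, 9; T runs 9, 12, 15, 18; D runs 9, 12, 15, 18 — each is linear in n, where the shown terms are n = 3, 4, 5, 6.
Setting n = 7 gives 6, 10, 21, 21 characters in each block.

UUUUUUCCCCCCCCCCTTTTTTTTTTTTTTTTTTTTTDDDDDDDDDDDDDDDDDDDDD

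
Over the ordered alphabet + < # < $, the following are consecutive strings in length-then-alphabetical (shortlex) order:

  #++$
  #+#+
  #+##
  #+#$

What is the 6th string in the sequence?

#+$#

Continuing the enumeration 2 steps past #+#$: #+#$ → #+$+ → (answer).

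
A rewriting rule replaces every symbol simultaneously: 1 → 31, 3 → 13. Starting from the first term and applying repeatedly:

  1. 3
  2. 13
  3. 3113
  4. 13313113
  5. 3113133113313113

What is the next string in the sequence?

Replace each of the 16 characters of 3113133113313113 in place — 13 31 31 13 31 13 13 31 31 13 13 31 13 31 31 13 — and concatenate.

13313113311313313113133113313113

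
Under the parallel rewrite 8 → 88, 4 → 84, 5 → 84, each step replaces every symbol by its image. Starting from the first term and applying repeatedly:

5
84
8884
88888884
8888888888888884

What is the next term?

Applying the rule to each of the 16 symbols of 8888888888888884 gives the pieces 88 88 88 88 88 88 88 88 88 88 88 88 88 88 88 84, which concatenate to the answer.

88888888888888888888888888888884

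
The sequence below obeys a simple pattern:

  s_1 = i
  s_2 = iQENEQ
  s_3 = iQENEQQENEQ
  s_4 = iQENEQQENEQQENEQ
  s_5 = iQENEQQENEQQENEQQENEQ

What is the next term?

iQENEQQENEQQENEQQENEQQENEQ

The strings grow by a fixed suffix QENEQ each time.
So the next term is iQENEQQENEQQENEQQENEQ·QENEQ.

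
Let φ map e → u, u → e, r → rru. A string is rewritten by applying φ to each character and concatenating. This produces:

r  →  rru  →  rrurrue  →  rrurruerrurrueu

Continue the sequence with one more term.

Applying the rule to each of the 15 symbols of rrurruerrurrueu gives the pieces rru rru e rru rru e u rru rru e rru rru e u e, which concatenate to the answer.

rrurruerrurrueurrurruerrurrueue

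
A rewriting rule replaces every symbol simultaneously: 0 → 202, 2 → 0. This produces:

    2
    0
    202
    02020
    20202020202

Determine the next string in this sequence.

Apply φ to 20202020202 symbol by symbol: 2→0, 0→202, 2→0, 0→202, 2→0, 0→202, 2→0, 0→202, 2→0, 0→202, 2→0; joined: 0 202 0 202 0 202 0 202 0 202 0.

020202020202020202020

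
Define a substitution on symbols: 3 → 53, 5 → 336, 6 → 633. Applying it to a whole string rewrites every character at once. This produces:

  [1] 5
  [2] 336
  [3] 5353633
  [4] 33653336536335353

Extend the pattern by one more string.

53536333365353536333365363353533365333653

Replace each of the 17 characters of 33653336536335353 in place — 53 53 633 336 53 53 53 633 336 53 633 53 53 336 53 336 53 — and concatenate.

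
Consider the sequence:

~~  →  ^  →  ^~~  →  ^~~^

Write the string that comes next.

This is a Fibonacci-style word recurrence s(k) = s(k−1)·s(k−2): e.g. ^·~~ = ^~~.
Continuing: ^~~^ · ^~~ gives term 5.

^~~^^~~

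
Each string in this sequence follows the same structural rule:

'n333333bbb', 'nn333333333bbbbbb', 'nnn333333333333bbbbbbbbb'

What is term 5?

The n-th term is n n's then 3n+3 3's then 3n b's (n = 1, 2, …).
At n = 5 the blocks have lengths 5, 18, 15.

nnnnn333333333333333333bbbbbbbbbbbbbbb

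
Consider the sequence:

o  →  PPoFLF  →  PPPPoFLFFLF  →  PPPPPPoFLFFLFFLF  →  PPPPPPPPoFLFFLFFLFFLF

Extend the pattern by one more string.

PPPPPPPPPPoFLFFLFFLFFLFFLF

Every step adds PP to the front and FLF to the end of the previous string.
So the next term is PP·PPPPPPPPoFLFFLFFLFFLF·FLF.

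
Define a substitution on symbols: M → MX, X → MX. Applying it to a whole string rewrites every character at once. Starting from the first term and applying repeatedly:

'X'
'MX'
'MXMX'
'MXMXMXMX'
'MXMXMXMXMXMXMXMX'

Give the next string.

Rewriting the 16 symbols of MXMXMXMXMXMXMXMX one by one yields MX MX MX MX MX MX MX MX MX MX MX MX MX MX MX MX; concatenated:

MXMXMXMXMXMXMXMXMXMXMXMXMXMXMXMX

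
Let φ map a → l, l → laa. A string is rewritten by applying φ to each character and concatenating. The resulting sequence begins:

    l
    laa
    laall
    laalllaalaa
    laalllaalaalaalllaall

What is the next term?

laalllaalaalaalllaalllaalllaalaalaalllaalaa

φ(laalllaalaalaalllaall) expands symbol-by-symbol to laa l l laa laa laa l l laa l l laa l l laa laa laa l l laa laa; joining the 21 pieces gives the next term.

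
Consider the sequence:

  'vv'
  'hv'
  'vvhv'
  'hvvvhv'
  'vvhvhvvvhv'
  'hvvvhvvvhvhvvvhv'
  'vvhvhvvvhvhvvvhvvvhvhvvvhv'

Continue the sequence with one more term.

hvvvhvvvhvhvvvhvvvhvhvvvhvhvvvhvvvhvhvvvhv

This is a Fibonacci-style word recurrence s(k) = s(k−2)·s(k−1): e.g. vv·hv = vvhv.
Continuing: hvvvhvvvhvhvvvhv · vvhvhvvvhvhvvvhvvvhvhvvvhv gives term 8.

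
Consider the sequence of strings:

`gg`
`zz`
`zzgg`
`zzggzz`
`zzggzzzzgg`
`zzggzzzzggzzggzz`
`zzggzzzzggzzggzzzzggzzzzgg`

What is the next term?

zzggzzzzggzzggzzzzggzzzzggzzggzzzzggzzggzz

From term 3 onward, concatenate the last term with the second-to-last: zz·gg = zzgg, zzgg·zz = zzggzz, …
So term 8 is zzggzzzzggzzggzzzzggzzzzgg·zzggzzzzggzzggzz.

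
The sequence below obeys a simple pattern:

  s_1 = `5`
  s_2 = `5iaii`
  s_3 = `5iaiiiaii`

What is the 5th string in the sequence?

Every step adds iaii to the end: s(k+1) = s(k)·iaii.
From 5iaiiiaii, 2 further steps: 5iaiiiaii → 5iaiiiaiiiaii → (answer).

5iaiiiaiiiaiiiaii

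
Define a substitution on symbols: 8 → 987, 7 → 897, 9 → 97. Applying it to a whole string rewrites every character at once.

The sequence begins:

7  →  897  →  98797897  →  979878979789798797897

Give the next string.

9789797987897987978979789798797897979878979789798797897

Applying the rule to each of the 21 symbols of 979878979789798797897 gives the pieces 97 897 97 987 897 987 97 897 97 897 987 97 897 97 987 897 97 897 987 97 897, which concatenate to the answer.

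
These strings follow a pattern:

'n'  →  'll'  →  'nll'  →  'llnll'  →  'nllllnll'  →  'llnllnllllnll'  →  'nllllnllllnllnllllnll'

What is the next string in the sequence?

Each term (from the third on) is the two preceding terms concatenated in order: term 3 = n·ll = nll.
So term 8 is llnllnllllnll·nllllnllllnllnllllnll.

llnllnllllnllnllllnllllnllnllllnll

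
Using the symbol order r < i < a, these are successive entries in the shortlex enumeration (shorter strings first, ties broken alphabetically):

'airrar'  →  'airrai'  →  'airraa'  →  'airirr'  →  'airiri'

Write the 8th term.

Stepping forward 3 times from airiri: airiri → airira → airiir, then the target.

airiii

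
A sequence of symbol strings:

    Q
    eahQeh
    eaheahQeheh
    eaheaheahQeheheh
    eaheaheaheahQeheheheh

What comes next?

eaheaheaheaheahQeheheheheh

Each term wraps the previous one in eah on the left and eh on the right.
One more step from eaheaheaheahQeheheheh gives the answer.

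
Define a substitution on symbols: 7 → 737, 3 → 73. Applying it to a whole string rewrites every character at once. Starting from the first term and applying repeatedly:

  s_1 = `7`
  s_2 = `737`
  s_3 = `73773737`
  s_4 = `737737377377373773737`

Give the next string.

φ(737737377377373773737) expands symbol-by-symbol to 737 73 737 737 73 737 73 737 737 73 737 737 73 737 73 737 737 73 737 73 737; joining the 21 pieces gives the next term.

7377373773773737737377377373773773737737377377373773737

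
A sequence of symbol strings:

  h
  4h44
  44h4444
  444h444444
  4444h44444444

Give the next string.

Each term wraps the previous one in 4 on the left and 44 on the right.
One more step from 4444h44444444 gives the answer.

44444h4444444444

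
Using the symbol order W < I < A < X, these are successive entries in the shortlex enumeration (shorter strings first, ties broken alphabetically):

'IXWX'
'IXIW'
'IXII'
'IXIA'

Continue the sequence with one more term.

IXIX

The successor of IXIA increments the rightmost position that isn't already X and resets every position after it to W.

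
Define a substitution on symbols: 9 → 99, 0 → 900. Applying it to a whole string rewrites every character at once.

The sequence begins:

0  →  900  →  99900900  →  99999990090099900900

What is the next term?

Rewriting the 20 symbols of 99999990090099900900 one by one yields 99 99 99 99 99 99 99 900 900 99 900 900 99 99 99 900 900 99 900 900; concatenated:

999999999999999009009990090099999990090099900900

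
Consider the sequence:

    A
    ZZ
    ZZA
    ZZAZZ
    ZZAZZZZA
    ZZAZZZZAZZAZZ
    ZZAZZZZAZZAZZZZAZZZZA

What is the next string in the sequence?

Each term (from the third on) is the previous term followed by the one before it: term 3 = ZZ·A = ZZA.
Continuing: ZZAZZZZAZZAZZZZAZZZZA · ZZAZZZZAZZAZZ gives term 8.

ZZAZZZZAZZAZZZZAZZZZAZZAZZZZAZZAZZ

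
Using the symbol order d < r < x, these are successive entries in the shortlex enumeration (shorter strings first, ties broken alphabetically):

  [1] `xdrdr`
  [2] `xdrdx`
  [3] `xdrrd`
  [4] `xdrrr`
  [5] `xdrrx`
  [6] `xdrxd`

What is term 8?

xdrxx

Stepping forward 2 times from xdrxd: xdrxd → xdrxr, then the target.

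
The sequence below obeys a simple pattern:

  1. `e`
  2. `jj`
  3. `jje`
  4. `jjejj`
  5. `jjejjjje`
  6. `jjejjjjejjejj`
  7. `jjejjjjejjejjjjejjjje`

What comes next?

jjejjjjejjejjjjejjjjejjejjjjejjejj

This is a Fibonacci-style word recurrence s(k) = s(k−1)·s(k−2): e.g. jj·e = jje.
Continuing: jjejjjjejjejjjjejjjje · jjejjjjejjejj gives term 8.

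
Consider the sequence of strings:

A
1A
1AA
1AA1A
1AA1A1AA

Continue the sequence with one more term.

From term 3 onward, concatenate the last term with the second-to-last: 1A·A = 1AA, 1AA·1A = 1AA1A, …
Continuing: 1AA1A1AA · 1AA1A gives term 6.

1AA1A1AA1AA1A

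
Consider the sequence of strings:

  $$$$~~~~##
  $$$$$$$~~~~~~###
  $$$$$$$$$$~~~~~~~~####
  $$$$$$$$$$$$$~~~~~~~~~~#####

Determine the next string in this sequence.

Reading off run lengths: $ runs 4, 7, 10, 13; ~ runs 4, 6, 8, 10; # runs 2, 3, 4, 5 — each is linear in n (n = 1, 2, …).
At n = 5 the blocks have lengths 16, 12, 6.

$$$$$$$$$$$$$$$$~~~~~~~~~~~~######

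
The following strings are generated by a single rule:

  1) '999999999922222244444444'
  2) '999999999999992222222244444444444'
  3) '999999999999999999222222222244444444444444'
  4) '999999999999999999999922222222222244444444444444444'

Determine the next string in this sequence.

The n-th term is 4n-2 9's then 2n 2's then 3n-1 4's, where the shown terms are n = 3, 4, 5, 6.
At n = 7 the blocks have lengths 26, 14, 20.

999999999999999999999999992222222222222244444444444444444444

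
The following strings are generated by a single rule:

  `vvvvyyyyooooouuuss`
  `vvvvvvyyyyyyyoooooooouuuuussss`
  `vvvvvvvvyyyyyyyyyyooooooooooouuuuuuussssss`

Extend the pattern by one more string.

Each string has the form v^{2n+2} y^{3n+1} o^{3n+2} u^{2n+1} s^{2n} (n = 1, 2, …).
At n = 4 the blocks have lengths 10, 13, 14, 9, 8.

vvvvvvvvvvyyyyyyyyyyyyyoooooooooooooouuuuuuuuussssssss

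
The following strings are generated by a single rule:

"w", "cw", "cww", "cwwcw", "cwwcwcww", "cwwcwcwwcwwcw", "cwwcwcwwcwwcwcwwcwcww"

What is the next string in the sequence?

cwwcwcwwcwwcwcwwcwcwwcwwcwcwwcwwcw

From term 3 onward, concatenate the last term with the second-to-last: cw·w = cww, cww·cw = cwwcw, …
Continuing: cwwcwcwwcwwcwcwwcwcww · cwwcwcwwcwwcw gives term 8.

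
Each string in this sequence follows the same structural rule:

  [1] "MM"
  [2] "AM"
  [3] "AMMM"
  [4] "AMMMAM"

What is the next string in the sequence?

Each term (from the third on) is the previous term followed by the one before it: term 3 = AM·MM = AMMM.
Continuing: AMMMAM · AMMM gives term 5.

AMMMAMAMMM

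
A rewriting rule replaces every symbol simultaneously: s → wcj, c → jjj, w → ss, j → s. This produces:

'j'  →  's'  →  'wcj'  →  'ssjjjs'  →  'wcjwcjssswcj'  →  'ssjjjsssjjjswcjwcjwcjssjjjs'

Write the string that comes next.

Applying the rule to each of the 27 symbols of ssjjjsssjjjswcjwcjwcjssjjjs gives the pieces wcj wcj s s s wcj wcj wcj s s s wcj ss jjj s ss jjj s ss jjj s wcj wcj s s s wcj, which concatenate to the answer.

wcjwcjssswcjwcjwcjssswcjssjjjsssjjjsssjjjswcjwcjssswcj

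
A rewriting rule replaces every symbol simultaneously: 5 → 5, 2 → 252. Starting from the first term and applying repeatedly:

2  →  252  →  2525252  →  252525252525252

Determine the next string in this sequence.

Applying the rule to each of the 15 symbols of 252525252525252 gives the pieces 252 5 252 5 252 5 252 5 252 5 252 5 252 5 252, which concatenate to the answer.

2525252525252525252525252525252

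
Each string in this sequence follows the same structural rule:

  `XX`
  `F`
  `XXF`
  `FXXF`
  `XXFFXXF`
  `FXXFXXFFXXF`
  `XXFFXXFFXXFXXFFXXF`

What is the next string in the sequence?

FXXFXXFFXXFXXFFXXFFXXFXXFFXXF

This is a Fibonacci-style word recurrence s(k) = s(k−2)·s(k−1): e.g. XX·F = XXF.
The next term joins FXXFXXFFXXF and XXFFXXFFXXFXXFFXXF.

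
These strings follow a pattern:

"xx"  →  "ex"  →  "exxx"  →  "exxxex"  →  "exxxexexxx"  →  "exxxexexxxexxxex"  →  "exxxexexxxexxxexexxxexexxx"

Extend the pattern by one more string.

exxxexexxxexxxexexxxexexxxexxxexexxxexxxex

From term 3 onward, concatenate the last term with the second-to-last: ex·xx = exxx, exxx·ex = exxxex, …
So term 8 is exxxexexxxexxxexexxxexexxx·exxxexexxxexxxex.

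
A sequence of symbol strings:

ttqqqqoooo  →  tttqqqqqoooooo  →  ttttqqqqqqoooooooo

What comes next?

tttttqqqqqqqoooooooooo

Reading off run lengths: t runs 2, 3, 4; q runs 4, 5, 6; o runs 4, 6, 8 — each is linear in n, where the shown terms are n = 2, 3, 4.
Setting n = 5 gives 5, 7, 10 characters in each block.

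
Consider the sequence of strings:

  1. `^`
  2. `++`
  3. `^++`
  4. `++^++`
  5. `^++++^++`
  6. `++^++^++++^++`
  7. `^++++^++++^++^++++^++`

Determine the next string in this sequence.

From term 3 onward, concatenate the second-to-last term with the last: ^·++ = ^++, ++·^++ = ++^++, …
The next term joins ++^++^++++^++ and ^++++^++++^++^++++^++.

++^++^++++^++^++++^++++^++^++++^++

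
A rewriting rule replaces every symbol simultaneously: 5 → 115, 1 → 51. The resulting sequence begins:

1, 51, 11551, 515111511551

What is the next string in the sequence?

Expanding 515111511551: 5→115, 1→51, 5→115, 1→51, 1→51, 1→51, 5→115, 1→51, 1→51, 5→115, 5→115, 1→51. Concatenated: 115 51 115 51 51 51 115 51 51 115 115 51.

11551115515151115515111511551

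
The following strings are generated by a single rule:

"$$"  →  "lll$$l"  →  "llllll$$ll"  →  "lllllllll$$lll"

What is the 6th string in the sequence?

Every step adds lll to the front and l to the end of the previous string.
From lllllllll$$lll, 2 further steps: lllllllll$$lll → llllllllllll$$llll → (answer).

lllllllllllllll$$lllll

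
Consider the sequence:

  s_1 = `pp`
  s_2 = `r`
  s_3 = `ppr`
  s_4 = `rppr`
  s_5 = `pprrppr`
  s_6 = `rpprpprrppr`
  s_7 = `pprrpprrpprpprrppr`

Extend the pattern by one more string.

rpprpprrpprpprrpprrpprpprrppr

This is a Fibonacci-style word recurrence s(k) = s(k−2)·s(k−1): e.g. pp·r = ppr.
So term 8 is rpprpprrppr·pprrpprrpprpprrppr.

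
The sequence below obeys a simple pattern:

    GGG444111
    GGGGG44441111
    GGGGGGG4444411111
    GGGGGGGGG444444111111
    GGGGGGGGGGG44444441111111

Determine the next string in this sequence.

Reading off run lengths: G runs 3, 5, 7, 9, 11; 4 runs 3, 4, 5, 6, 7; 1 runs 3, 4, 5, 6, 7 — each is linear in n, where the shown terms are n = 2, 3, 4, 5, 6.
At n = 7 the blocks have lengths 13, 8, 8.

GGGGGGGGGGGGG4444444411111111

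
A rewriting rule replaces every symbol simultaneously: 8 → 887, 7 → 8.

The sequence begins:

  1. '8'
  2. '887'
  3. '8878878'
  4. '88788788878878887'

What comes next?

Applying the rule to each of the 17 symbols of 88788788878878887 gives the pieces 887 887 8 887 887 8 887 887 887 8 887 887 8 887 887 887 8, which concatenate to the answer.

88788788878878887887887888788788878878878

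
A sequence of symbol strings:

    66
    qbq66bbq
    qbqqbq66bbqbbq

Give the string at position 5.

qbqqbqqbqqbq66bbqbbqbbqbbq

s(k+1) = qbq·s(k)·bbq, so each term gains qbq as a prefix and bbq as a suffix.
From qbqqbq66bbqbbq, 2 further steps: qbqqbq66bbqbbq → qbqqbqqbq66bbqbbqbbq → (answer).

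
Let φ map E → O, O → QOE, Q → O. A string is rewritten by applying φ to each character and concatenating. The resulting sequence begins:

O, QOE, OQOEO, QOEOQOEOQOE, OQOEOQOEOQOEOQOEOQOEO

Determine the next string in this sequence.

Rewriting the 21 symbols of OQOEOQOEOQOEOQOEOQOEO one by one yields QOE O QOE O QOE O QOE O QOE O QOE O QOE O QOE O QOE O QOE O QOE; concatenated:

QOEOQOEOQOEOQOEOQOEOQOEOQOEOQOEOQOEOQOEOQOE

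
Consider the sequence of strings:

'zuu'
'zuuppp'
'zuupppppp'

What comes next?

The strings grow by a fixed suffix ppp each time.
One more step from zuupppppp gives the answer.

zuuppppppppp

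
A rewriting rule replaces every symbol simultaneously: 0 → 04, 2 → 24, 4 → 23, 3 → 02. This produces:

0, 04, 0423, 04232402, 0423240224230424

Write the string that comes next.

Rewriting the 16 symbols of 0423240224230424 one by one yields 04 23 24 02 24 23 04 24 24 23 24 02 04 23 24 23; concatenated:

04232402242304242423240204232423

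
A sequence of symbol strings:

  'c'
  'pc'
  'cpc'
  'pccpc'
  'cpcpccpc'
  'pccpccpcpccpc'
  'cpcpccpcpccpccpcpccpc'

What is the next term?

This is a Fibonacci-style word recurrence s(k) = s(k−2)·s(k−1): e.g. c·pc = cpc.
So term 8 is pccpccpcpccpc·cpcpccpcpccpccpcpccpc.

pccpccpcpccpccpcpccpcpccpccpcpccpc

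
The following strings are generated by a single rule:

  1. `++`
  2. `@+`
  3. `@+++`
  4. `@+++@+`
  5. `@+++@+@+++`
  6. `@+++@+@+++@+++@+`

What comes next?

@+++@+@+++@+++@+@+++@+@+++

This is a Fibonacci-style word recurrence s(k) = s(k−1)·s(k−2): e.g. @+·++ = @+++.
So term 7 is @+++@+@+++@+++@+·@+++@+@+++.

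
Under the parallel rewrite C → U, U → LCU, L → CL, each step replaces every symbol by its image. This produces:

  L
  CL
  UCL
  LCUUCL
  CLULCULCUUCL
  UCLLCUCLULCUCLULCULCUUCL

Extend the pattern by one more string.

LCUUCLCLULCUUCLLCUCLULCUUCLLCUCLULCUCLULCULCUUCL

Replace each of the 24 characters of UCLLCUCLULCUCLULCULCUUCL in place — LCU U CL CL U LCU U CL LCU CL U LCU U CL LCU CL U LCU CL U LCU LCU U CL — and concatenate.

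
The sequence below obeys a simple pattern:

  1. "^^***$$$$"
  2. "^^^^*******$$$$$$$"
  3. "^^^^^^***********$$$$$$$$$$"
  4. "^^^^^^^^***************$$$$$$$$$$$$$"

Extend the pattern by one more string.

Reading off run lengths: ^ runs 2, 4, 6, 8; * runs 3, 7, 11, 15; $ runs 4, 7, 10, 13 — each is linear in n (n = 1, 2, …).
At n = 5 the blocks have lengths 10, 19, 16.

^^^^^^^^^^*******************$$$$$$$$$$$$$$$$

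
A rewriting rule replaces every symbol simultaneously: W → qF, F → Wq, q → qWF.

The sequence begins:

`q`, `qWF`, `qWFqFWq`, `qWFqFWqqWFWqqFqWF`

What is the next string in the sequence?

φ(qWFqFWqqWFWqqFqWF) expands symbol-by-symbol to qWF qF Wq qWF Wq qF qWF qWF qF Wq qF qWF qWF Wq qWF qF Wq; joining the 17 pieces gives the next term.

qWFqFWqqWFWqqFqWFqWFqFWqqFqWFqWFWqqWFqFWq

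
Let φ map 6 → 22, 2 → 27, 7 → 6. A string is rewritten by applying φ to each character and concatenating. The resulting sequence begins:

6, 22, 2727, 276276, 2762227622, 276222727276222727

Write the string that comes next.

φ(276222727276222727) expands symbol-by-symbol to 27 6 22 27 27 27 6 27 6 27 6 22 27 27 27 6 27 6; joining the 18 pieces gives the next term.

276222727276276276222727276276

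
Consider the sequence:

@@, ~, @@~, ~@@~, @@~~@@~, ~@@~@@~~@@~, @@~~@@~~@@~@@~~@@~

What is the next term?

This is a Fibonacci-style word recurrence s(k) = s(k−2)·s(k−1): e.g. @@·~ = @@~.
Continuing: ~@@~@@~~@@~ · @@~~@@~~@@~@@~~@@~ gives term 8.

~@@~@@~~@@~@@~~@@~~@@~@@~~@@~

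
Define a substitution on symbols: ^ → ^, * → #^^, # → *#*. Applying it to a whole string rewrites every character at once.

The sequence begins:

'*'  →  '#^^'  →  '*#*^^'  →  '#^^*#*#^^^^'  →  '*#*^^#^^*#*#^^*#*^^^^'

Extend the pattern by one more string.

Rewriting the 21 symbols of *#*^^#^^*#*#^^*#*^^^^ one by one yields #^^ *#* #^^ ^ ^ *#* ^ ^ #^^ *#* #^^ *#* ^ ^ #^^ *#* #^^ ^ ^ ^ ^; concatenated:

#^^*#*#^^^^*#*^^#^^*#*#^^*#*^^#^^*#*#^^^^^^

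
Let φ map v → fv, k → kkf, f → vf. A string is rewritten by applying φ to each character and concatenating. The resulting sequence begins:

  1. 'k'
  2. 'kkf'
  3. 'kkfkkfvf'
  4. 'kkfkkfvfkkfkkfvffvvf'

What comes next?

Rewriting the 20 symbols of kkfkkfvfkkfkkfvffvvf one by one yields kkf kkf vf kkf kkf vf fv vf kkf kkf vf kkf kkf vf fv vf vf fv fv vf; concatenated:

kkfkkfvfkkfkkfvffvvfkkfkkfvfkkfkkfvffvvfvffvfvvf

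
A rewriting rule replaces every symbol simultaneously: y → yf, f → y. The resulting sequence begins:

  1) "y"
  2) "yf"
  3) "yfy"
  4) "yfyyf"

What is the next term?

Expanding yfyyf: y→yf, f→y, y→yf, y→yf, f→y. Concatenated: yf y yf yf y.

yfyyfyfy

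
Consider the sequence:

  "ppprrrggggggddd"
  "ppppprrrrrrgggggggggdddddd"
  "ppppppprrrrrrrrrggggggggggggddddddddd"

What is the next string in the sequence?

Term n consists of 2n+1 p's, followed by 3n r's, followed by 3n+3 g's, followed by 3n d's (n = 1, 2, …).
For the next term, n = 4, so the run lengths are 9, 12, 15, 12.

ppppppppprrrrrrrrrrrrgggggggggggggggdddddddddddd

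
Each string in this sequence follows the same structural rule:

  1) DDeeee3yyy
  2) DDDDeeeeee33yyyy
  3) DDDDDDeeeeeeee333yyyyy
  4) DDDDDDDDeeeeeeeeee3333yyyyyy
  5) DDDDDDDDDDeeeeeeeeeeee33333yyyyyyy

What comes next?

DDDDDDDDDDDDeeeeeeeeeeeeee333333yyyyyyyy

Each string has the form D^{2n} e^{2n+2} 3^{n} y^{n+2} (n = 1, 2, …).
For the next term, n = 6, so the run lengths are 12, 14, 6, 8.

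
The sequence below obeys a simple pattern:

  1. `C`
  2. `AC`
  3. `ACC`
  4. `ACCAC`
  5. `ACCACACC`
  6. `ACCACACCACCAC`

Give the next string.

Each term (from the third on) is the previous term followed by the one before it: term 3 = AC·C = ACC.
So term 7 is ACCACACCACCAC·ACCACACC.

ACCACACCACCACACCACACC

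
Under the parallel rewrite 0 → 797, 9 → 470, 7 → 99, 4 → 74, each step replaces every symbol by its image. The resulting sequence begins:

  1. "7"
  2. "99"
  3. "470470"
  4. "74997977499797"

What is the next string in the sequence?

Rewriting the 14 symbols of 74997977499797 one by one yields 99 74 470 470 99 470 99 99 74 470 470 99 470 99; concatenated:

9974470470994709999744704709947099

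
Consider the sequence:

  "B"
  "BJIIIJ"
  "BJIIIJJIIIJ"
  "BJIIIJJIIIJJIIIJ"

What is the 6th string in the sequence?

BJIIIJJIIIJJIIIJJIIIJJIIIJ

Every step adds JIIIJ to the end: s(k+1) = s(k)·JIIIJ.
From BJIIIJJIIIJJIIIJ, 2 further steps: BJIIIJJIIIJJIIIJ → BJIIIJJIIIJJIIIJJIIIJ → (answer).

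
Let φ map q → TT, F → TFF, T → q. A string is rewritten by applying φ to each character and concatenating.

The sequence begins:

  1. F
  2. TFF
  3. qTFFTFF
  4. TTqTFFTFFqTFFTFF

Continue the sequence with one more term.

qqTTqTFFTFFqTFFTFFTTqTFFTFFqTFFTFF

Replace each of the 16 characters of TTqTFFTFFqTFFTFF in place — q q TT q TFF TFF q TFF TFF TT q TFF TFF q TFF TFF — and concatenate.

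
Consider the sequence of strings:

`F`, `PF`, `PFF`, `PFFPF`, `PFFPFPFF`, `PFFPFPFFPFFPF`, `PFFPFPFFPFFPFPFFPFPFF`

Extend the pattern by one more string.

PFFPFPFFPFFPFPFFPFPFFPFFPFPFFPFFPF

Each term (from the third on) is the previous term followed by the one before it: term 3 = PF·F = PFF.
The next term joins PFFPFPFFPFFPFPFFPFPFF and PFFPFPFFPFFPF.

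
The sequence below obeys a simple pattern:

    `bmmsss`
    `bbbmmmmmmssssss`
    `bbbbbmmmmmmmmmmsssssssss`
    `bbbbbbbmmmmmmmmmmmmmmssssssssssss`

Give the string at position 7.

Each string has the form b^{2n-1} m^{4n-2} s^{3n} (n = 1, 2, …).
At n = 7 the blocks have lengths 13, 26, 21.

bbbbbbbbbbbbbmmmmmmmmmmmmmmmmmmmmmmmmmmsssssssssssssssssssss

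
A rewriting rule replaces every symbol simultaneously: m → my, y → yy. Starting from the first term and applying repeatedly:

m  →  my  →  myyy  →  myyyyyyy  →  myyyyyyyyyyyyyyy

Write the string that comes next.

Replace each of the 16 characters of myyyyyyyyyyyyyyy in place — my yy yy yy yy yy yy yy yy yy yy yy yy yy yy yy — and concatenate.

myyyyyyyyyyyyyyyyyyyyyyyyyyyyyyy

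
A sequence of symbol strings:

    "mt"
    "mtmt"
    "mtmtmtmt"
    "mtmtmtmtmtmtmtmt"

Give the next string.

mtmtmtmtmtmtmtmtmtmtmtmtmtmtmtmt

s(k+1) = s(k)·s(k) — each term doubles the last.
So the next term is two copies of mtmtmtmtmtmtmtmt.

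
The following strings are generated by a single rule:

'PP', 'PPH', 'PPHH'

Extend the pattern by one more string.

PPHHH

The strings grow by a fixed suffix H each time.
So the next term is PPHH·H.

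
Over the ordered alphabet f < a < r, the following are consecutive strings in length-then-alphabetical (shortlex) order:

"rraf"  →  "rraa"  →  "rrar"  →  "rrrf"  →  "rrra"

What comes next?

rrrr

The successor of rrra increments the rightmost position that isn't already r and resets every position after it to f.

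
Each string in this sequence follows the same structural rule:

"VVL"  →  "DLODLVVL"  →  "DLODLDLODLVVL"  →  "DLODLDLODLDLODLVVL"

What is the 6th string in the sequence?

The strings grow by a fixed prefix DLODL each time.
From DLODLDLODLDLODLVVL, 2 further steps: DLODLDLODLDLODLVVL → DLODLDLODLDLODLDLODLVVL → (answer).

DLODLDLODLDLODLDLODLDLODLVVL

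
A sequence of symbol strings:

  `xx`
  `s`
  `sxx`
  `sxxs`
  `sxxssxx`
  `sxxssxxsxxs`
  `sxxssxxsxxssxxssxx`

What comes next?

sxxssxxsxxssxxssxxsxxssxxsxxs

This is a Fibonacci-style word recurrence s(k) = s(k−1)·s(k−2): e.g. s·xx = sxx.
So term 8 is sxxssxxsxxssxxssxx·sxxssxxsxxs.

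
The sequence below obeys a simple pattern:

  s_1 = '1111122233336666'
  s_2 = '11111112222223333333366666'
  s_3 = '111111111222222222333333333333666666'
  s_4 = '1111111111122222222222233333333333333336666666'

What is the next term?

11111111111112222222222222223333333333333333333366666666

Reading off run lengths: 1 runs 5, 7, 9, 11; 2 runs 3, 6, 9, 12; 3 runs 4, 8, 12, 16; 6 runs 4, 5, 6, 7 — each is linear in n (n = 1, 2, …).
Setting n = 5 gives 13, 15, 20, 8 characters in each block.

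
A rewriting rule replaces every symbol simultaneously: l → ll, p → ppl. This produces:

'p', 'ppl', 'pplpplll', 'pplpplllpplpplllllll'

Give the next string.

pplpplllpplpplllllllpplpplllpplpplllllllllllllll

Replace each of the 20 characters of pplpplllpplpplllllll in place — ppl ppl ll ppl ppl ll ll ll ppl ppl ll ppl ppl ll ll ll ll ll ll ll — and concatenate.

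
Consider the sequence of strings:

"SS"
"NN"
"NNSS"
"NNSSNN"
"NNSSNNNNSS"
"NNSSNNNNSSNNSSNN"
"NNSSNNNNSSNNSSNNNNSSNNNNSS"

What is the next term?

This is a Fibonacci-style word recurrence s(k) = s(k−1)·s(k−2): e.g. NN·SS = NNSS.
The next term joins NNSSNNNNSSNNSSNNNNSSNNNNSS and NNSSNNNNSSNNSSNN.

NNSSNNNNSSNNSSNNNNSSNNNNSSNNSSNNNNSSNNSSNN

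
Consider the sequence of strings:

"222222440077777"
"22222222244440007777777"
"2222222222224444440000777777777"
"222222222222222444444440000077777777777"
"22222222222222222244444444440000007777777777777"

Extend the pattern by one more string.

Term n consists of 3n 2's, followed by 2n-2 4's, followed by n 0's, followed by 2n+1 7's, where the shown terms are n = 2, 3, 4, 5, 6.
Setting n = 7 gives 21, 12, 7, 15 characters in each block.

2222222222222222222224444444444440000000777777777777777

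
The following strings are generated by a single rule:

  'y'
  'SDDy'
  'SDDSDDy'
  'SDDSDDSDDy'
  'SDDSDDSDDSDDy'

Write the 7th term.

The strings grow by a fixed prefix SDD each time.
From SDDSDDSDDSDDy, 2 further steps: SDDSDDSDDSDDy → SDDSDDSDDSDDSDDy → (answer).

SDDSDDSDDSDDSDDSDDy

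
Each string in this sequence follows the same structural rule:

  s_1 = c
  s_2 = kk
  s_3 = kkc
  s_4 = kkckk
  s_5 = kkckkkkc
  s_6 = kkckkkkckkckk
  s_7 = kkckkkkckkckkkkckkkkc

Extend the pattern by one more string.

This is a Fibonacci-style word recurrence s(k) = s(k−1)·s(k−2): e.g. kk·c = kkc.
So term 8 is kkckkkkckkckkkkckkkkc·kkckkkkckkckk.

kkckkkkckkckkkkckkkkckkckkkkckkckk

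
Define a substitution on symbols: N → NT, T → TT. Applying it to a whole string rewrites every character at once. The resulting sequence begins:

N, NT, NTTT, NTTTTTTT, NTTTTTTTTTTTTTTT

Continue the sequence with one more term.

Replace each of the 16 characters of NTTTTTTTTTTTTTTT in place — NT TT TT TT TT TT TT TT TT TT TT TT TT TT TT TT — and concatenate.

NTTTTTTTTTTTTTTTTTTTTTTTTTTTTTTT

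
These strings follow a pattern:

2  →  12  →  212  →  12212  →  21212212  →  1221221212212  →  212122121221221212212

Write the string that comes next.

1221221212212212122121221221212212

From term 3 onward, concatenate the second-to-last term with the last: 2·12 = 212, 12·212 = 12212, …
Continuing: 1221221212212 · 212122121221221212212 gives term 8.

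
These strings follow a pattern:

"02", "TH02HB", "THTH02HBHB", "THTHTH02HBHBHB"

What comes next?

THTHTHTH02HBHBHBHB

s(k+1) = TH·s(k)·HB, so each term gains TH as a prefix and HB as a suffix.
So the next term is TH·THTHTH02HBHBHB·HB.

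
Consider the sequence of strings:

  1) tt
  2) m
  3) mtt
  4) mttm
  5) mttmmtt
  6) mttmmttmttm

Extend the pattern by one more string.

mttmmttmttmmttmmtt

Each term (from the third on) is the previous term followed by the one before it: term 3 = m·tt = mtt.
The next term joins mttmmttmttm and mttmmtt.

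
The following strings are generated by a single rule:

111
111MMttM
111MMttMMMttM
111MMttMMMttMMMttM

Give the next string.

111MMttMMMttMMMttMMMttM

Every step adds MMttM to the end: s(k+1) = s(k)·MMttM.
So the next term is 111MMttMMMttMMMttM·MMttM.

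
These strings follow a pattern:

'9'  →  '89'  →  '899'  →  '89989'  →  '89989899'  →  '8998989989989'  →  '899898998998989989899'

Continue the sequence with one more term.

From term 3 onward, concatenate the last term with the second-to-last: 89·9 = 899, 899·89 = 89989, …
The next term joins 899898998998989989899 and 8998989989989.

8998989989989899898998998989989989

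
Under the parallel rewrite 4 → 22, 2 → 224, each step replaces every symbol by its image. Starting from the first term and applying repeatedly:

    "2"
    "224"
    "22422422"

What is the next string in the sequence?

Expanding 22422422: 2→224, 2→224, 4→22, 2→224, 2→224, 4→22, 2→224, 2→224. Concatenated: 224 224 22 224 224 22 224 224.

2242242222422422224224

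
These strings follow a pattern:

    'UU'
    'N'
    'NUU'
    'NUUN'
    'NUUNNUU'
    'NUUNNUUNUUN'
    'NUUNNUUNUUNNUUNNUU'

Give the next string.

NUUNNUUNUUNNUUNNUUNUUNNUUNUUN

From term 3 onward, concatenate the last term with the second-to-last: N·UU = NUU, NUU·N = NUUN, …
So term 8 is NUUNNUUNUUNNUUNNUU·NUUNNUUNUUN.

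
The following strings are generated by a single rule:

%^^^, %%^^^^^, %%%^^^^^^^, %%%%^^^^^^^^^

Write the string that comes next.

%%%%%^^^^^^^^^^^

The n-th term is n-1 %'s then 2n-1 ^'s, where the shown terms are n = 2, 3, 4, 5.
At n = 6 the blocks have lengths 5, 11.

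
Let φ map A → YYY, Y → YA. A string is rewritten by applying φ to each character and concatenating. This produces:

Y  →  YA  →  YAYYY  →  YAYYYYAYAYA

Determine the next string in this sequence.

YAYYYYAYAYAYAYYYYAYYYYAYYY

Rewriting each symbol of YAYYYYAYAYA: Y→YA, A→YYY, Y→YA, Y→YA, Y→YA, Y→YA, A→YYY, Y→YA, A→YYY, Y→YA, A→YYY, which concatenates to YA YYY YA YA YA YA YYY YA YYY YA YYY.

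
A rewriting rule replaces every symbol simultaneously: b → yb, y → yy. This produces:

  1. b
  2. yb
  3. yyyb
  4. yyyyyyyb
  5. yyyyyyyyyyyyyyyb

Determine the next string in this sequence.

φ(yyyyyyyyyyyyyyyb) expands symbol-by-symbol to yy yy yy yy yy yy yy yy yy yy yy yy yy yy yy yb; joining the 16 pieces gives the next term.

yyyyyyyyyyyyyyyyyyyyyyyyyyyyyyyb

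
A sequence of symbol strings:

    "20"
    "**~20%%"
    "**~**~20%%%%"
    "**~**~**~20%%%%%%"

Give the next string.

**~**~**~**~20%%%%%%%%

Each term wraps the previous one in **~ on the left and %% on the right.
So the next term is **~·**~**~**~20%%%%%%·%%.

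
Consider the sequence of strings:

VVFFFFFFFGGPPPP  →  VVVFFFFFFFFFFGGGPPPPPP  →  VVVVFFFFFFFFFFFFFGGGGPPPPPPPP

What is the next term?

VVVVVFFFFFFFFFFFFFFFFGGGGGPPPPPPPPPP

The n-th term is n V's then 3n+1 F's then n G's then 2n P's, where the shown terms are n = 2, 3, 4.
For the next term, n = 5, so the run lengths are 5, 16, 5, 10.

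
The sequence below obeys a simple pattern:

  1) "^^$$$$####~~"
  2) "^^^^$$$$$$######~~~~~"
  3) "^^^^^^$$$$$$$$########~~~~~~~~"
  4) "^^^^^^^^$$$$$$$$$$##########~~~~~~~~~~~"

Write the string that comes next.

Reading off run lengths: ^ runs 2, 4, 6, 8; $ runs 4, 6, 8, 10; # runs 4, 6, 8, 10; ~ runs 2, 5, 8, 11 — each is linear in n (n = 1, 2, …).
Setting n = 5 gives 10, 12, 12, 14 characters in each block.

^^^^^^^^^^$$$$$$$$$$$$############~~~~~~~~~~~~~~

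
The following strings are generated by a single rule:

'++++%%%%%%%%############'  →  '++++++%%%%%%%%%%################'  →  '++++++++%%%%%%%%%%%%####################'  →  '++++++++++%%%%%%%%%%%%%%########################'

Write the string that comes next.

++++++++++++%%%%%%%%%%%%%%%%############################

Reading off run lengths: + runs 4, 6, 8, 10; % runs 8, 10, 12, 14; # runs 12, 16, 20, 24 — each is linear in n, where the shown terms are n = 3, 4, 5, 6.
At n = 7 the blocks have lengths 12, 16, 28.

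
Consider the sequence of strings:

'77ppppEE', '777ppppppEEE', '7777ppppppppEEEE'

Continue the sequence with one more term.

Term n consists of n 7's, followed by 2n p's, followed by n E's, where the shown terms are n = 2, 3, 4.
Setting n = 5 gives 5, 10, 5 characters in each block.

77777ppppppppppEEEEE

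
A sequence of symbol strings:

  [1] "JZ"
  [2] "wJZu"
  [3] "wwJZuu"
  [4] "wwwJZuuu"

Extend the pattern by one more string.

Every step adds w to the front and u to the end of the previous string.
Applying this once more to wwwJZuuu:

wwwwJZuuuu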